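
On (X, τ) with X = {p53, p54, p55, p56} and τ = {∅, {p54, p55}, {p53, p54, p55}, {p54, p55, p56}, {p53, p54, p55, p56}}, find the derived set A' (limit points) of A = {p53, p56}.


A' = ∅

For each x ∈ X, list the open sets U ∈ τ with x ∈ U, then check whether U ∩ (A ∖ {x}) ≠ ∅ for every such U.
  x = p53: open {p53, p54, p55} ∋ x has {p53, p54, p55} ∩ (A ∖ {p53}) = ∅, so x is NOT a limit point.
  x = p54: open {p54, p55} ∋ x has {p54, p55} ∩ (A ∖ {p54}) = ∅, so x is NOT a limit point.
  x = p55: open {p54, p55} ∋ x has {p54, p55} ∩ (A ∖ {p55}) = ∅, so x is NOT a limit point.
  x = p56: open {p54, p55, p56} ∋ x has {p54, p55, p56} ∩ (A ∖ {p56}) = ∅, so x is NOT a limit point.
Collecting: A' = ∅.


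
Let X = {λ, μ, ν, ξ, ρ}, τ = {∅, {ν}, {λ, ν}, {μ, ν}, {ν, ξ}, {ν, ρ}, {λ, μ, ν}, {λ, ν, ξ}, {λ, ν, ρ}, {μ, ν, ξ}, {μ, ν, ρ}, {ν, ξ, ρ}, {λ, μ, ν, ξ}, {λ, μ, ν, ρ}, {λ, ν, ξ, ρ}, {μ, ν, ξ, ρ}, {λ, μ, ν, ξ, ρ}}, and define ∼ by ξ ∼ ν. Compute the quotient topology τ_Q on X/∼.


X/∼ = {[λ], [μ], [ν=ξ], [ρ]}; |τ_Q| = 9.

Equivalence classes: [λ], [μ], [ν=ξ], [ρ].
Quotient map π: X → X/∼ sends λ ↦ [λ], μ ↦ [μ], ν ↦ [ν=ξ], ξ ↦ [ν=ξ], ρ ↦ [ρ].
For each subset V ⊆ X/∼, compute π^{-1}(V) ⊆ X and check whether π^{-1}(V) ∈ τ. V is open in τ_Q iff π^{-1}(V) ∈ τ.
  V = {}: π^{-1}(V) = ∅ ∈ τ ✓.
  V = {[λ]}: π^{-1}(V) = {λ} ∉ τ ✗.
  V = {[μ]}: π^{-1}(V) = {μ} ∉ τ ✗.
  V = {[λ], [μ]}: π^{-1}(V) = {λ, μ} ∉ τ ✗.
  V = {[ν=ξ]}: π^{-1}(V) = {ν, ξ} ∈ τ ✓.
  V = {[λ], [ν=ξ]}: π^{-1}(V) = {λ, ν, ξ} ∈ τ ✓.
  V = {[μ], [ν=ξ]}: π^{-1}(V) = {μ, ν, ξ} ∈ τ ✓.
  V = {[λ], [μ], [ν=ξ]}: π^{-1}(V) = {λ, μ, ν, ξ} ∈ τ ✓.
  V = {[ρ]}: π^{-1}(V) = {ρ} ∉ τ ✗.
  V = {[λ], [ρ]}: π^{-1}(V) = {λ, ρ} ∉ τ ✗.
  V = {[μ], [ρ]}: π^{-1}(V) = {μ, ρ} ∉ τ ✗.
  V = {[λ], [μ], [ρ]}: π^{-1}(V) = {λ, μ, ρ} ∉ τ ✗.
  V = {[ν=ξ], [ρ]}: π^{-1}(V) = {ν, ξ, ρ} ∈ τ ✓.
  V = {[λ], [ν=ξ], [ρ]}: π^{-1}(V) = {λ, ν, ξ, ρ} ∈ τ ✓.
  V = {[μ], [ν=ξ], [ρ]}: π^{-1}(V) = {μ, ν, ξ, ρ} ∈ τ ✓.
  V = {[λ], [μ], [ν=ξ], [ρ]}: π^{-1}(V) = {λ, μ, ν, ξ, ρ} ∈ τ ✓.
Open sets in the quotient: τ_Q = {{}, {[ν=ξ]}, {[λ], [ν=ξ]}, {[μ], [ν=ξ]}, {[λ], [μ], [ν=ξ]}, {[ν=ξ], [ρ]}, {[λ], [ν=ξ], [ρ]}, {[μ], [ν=ξ], [ρ]}, {[λ], [μ], [ν=ξ], [ρ]}} (9 elements).


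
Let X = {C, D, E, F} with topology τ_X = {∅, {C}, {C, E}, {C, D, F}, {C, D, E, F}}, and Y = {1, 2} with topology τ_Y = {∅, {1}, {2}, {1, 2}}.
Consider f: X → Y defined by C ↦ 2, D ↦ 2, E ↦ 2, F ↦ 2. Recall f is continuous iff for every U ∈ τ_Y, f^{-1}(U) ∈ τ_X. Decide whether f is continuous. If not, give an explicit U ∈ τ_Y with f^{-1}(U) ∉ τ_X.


f IS continuous.

Compute f^{-1}(U) for each U ∈ τ_Y:
  U = ∅: f^{-1}(U) = ∅ ∈ τ_X ✓.
  U = {1}: f^{-1}(U) = ∅ ∈ τ_X ✓.
  U = {2}: f^{-1}(U) = {C, D, E, F} ∈ τ_X ✓.
  U = {1, 2}: f^{-1}(U) = {C, D, E, F} ∈ τ_X ✓.
Every preimage lies in τ_X, so f IS continuous.


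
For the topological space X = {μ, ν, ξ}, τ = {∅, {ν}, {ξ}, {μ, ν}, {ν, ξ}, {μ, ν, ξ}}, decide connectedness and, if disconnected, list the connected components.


(X, τ) is disconnected; components = [{ξ}, {μ, ν}].

Find clopen sets (U ∈ τ with X ∖ U ∈ τ):
  U = ∅, X ∖ U = {μ, ν, ξ} — both open, so U is clopen.
  U = {ξ}, X ∖ U = {μ, ν} — both open, so U is clopen.
  U = {μ, ν}, X ∖ U = {ξ} — both open, so U is clopen.
  U = {μ, ν, ξ}, X ∖ U = ∅ — both open, so U is clopen.
Nontrivial clopen(s) exist: e.g. {ξ}. So (X, τ) is disconnected.
Compute connected components by grouping points that agree on all clopens:
  component: {ξ}
  component: {μ, ν}


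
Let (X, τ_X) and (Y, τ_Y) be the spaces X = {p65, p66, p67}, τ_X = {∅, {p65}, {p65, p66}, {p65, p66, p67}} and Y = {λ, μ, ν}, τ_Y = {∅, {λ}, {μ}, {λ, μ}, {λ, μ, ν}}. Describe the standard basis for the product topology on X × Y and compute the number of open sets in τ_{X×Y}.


Basis B = {∅ × ∅, {p65} × {λ}, {p65} × {μ}, {p65} × {λ, μ}, {p65, p66} × {λ}, {p65, p66} × {μ}, {p65} × {λ, μ, ν}, {p65, p66, p67} × {λ}, {p65, p66, p67} × {μ}, {p65, p66} × {λ, μ}, {p65, p66} × {λ, μ, ν}, {p65, p66, p67} × {λ, μ}, {p65, p66, p67} × {λ, μ, ν}}; |τ_{X×Y}| = 30.

Enumerate products U × V with U ∈ τ_X, V ∈ τ_Y (deduplicated):
  ∅ × ∅ = {} (∅)
  {p65} × {λ} = {(p65,λ)}
  {p65} × {μ} = {(p65,μ)}
  {p65} × {λ, μ} = {(p65,λ), (p65,μ)}
  {p65, p66} × {λ} = {(p65,λ), (p66,λ)}
  {p65, p66} × {μ} = {(p65,μ), (p66,μ)}
  {p65} × {λ, μ, ν} = {(p65,λ), (p65,μ), (p65,ν)}
  {p65, p66, p67} × {λ} = {(p65,λ), (p66,λ), (p67,λ)}
  {p65, p66, p67} × {μ} = {(p65,μ), (p66,μ), (p67,μ)}
  {p65, p66} × {λ, μ} = {(p65,λ), (p65,μ), (p66,λ), (p66,μ)}
  {p65, p66} × {λ, μ, ν} = {(p65,λ), (p65,μ), (p65,ν), (p66,λ), (p66,μ), (p66,ν)}
  {p65, p66, p67} × {λ, μ} = {(p65,λ), (p65,μ), (p66,λ), (p66,μ), (p67,λ), (p67,μ)}
  {p65, p66, p67} × {λ, μ, ν} = {(p65,λ), (p65,μ), (p65,ν), (p66,λ), (p66,μ), (p66,ν), (p67,λ), (p67,μ), (p67,ν)}
These 13 distinct sets form the basis B.
Close under arbitrary unions to get τ_{X×Y}; counting gives |τ_{X×Y}| = 30.


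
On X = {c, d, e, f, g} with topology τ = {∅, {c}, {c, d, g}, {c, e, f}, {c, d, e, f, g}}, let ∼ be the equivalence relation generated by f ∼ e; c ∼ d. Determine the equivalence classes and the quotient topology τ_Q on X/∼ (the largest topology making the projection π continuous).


X/∼ = {[c=d], [e=f], [g]}; |τ_Q| = 3.

Equivalence classes: [c=d], [e=f], [g].
Quotient map π: X → X/∼ sends c ↦ [c=d], d ↦ [c=d], e ↦ [e=f], f ↦ [e=f], g ↦ [g].
For each subset V ⊆ X/∼, compute π^{-1}(V) ⊆ X and check whether π^{-1}(V) ∈ τ. V is open in τ_Q iff π^{-1}(V) ∈ τ.
  V = {}: π^{-1}(V) = ∅ ∈ τ ✓.
  V = {[c=d]}: π^{-1}(V) = {c, d} ∉ τ ✗.
  V = {[e=f]}: π^{-1}(V) = {e, f} ∉ τ ✗.
  V = {[c=d], [e=f]}: π^{-1}(V) = {c, d, e, f} ∉ τ ✗.
  V = {[g]}: π^{-1}(V) = {g} ∉ τ ✗.
  V = {[c=d], [g]}: π^{-1}(V) = {c, d, g} ∈ τ ✓.
  V = {[e=f], [g]}: π^{-1}(V) = {e, f, g} ∉ τ ✗.
  V = {[c=d], [e=f], [g]}: π^{-1}(V) = {c, d, e, f, g} ∈ τ ✓.
Open sets in the quotient: τ_Q = {{}, {[c=d], [g]}, {[c=d], [e=f], [g]}} (3 elements).


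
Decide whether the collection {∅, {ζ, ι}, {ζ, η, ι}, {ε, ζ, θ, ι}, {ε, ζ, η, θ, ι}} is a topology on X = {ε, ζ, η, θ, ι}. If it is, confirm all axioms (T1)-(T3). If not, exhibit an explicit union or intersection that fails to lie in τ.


τ IS a topology on X.

Axiom (T1): ∅ ∈ τ? Yes; X ∈ τ? Yes.
Axiom (T2/T3): check pairwise unions and intersections of members of τ.
All pairwise intersections and unions checked — each lies in τ. Therefore τ satisfies (T1), (T2), (T3): it IS a topology on X.


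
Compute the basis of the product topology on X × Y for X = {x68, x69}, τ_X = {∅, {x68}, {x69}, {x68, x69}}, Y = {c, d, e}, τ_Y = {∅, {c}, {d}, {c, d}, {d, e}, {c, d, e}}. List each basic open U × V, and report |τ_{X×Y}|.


Basis B = {∅ × ∅, {x68} × {c}, {x68} × {d}, {x69} × {c}, {x69} × {d}, {x68} × {c, d}, {x68, x69} × {c}, {x68} × {d, e}, {x68, x69} × {d}, {x69} × {c, d}, {x69} × {d, e}, {x68} × {c, d, e}, {x69} × {c, d, e}, {x68, x69} × {c, d}, {x68, x69} × {d, e}, {x68, x69} × {c, d, e}}; |τ_{X×Y}| = 36.

Enumerate products U × V with U ∈ τ_X, V ∈ τ_Y (deduplicated):
  ∅ × ∅ = {} (∅)
  {x68} × {c} = {(x68,c)}
  {x68} × {d} = {(x68,d)}
  {x69} × {c} = {(x69,c)}
  {x69} × {d} = {(x69,d)}
  {x68} × {c, d} = {(x68,c), (x68,d)}
  {x68, x69} × {c} = {(x68,c), (x69,c)}
  {x68} × {d, e} = {(x68,d), (x68,e)}
  {x68, x69} × {d} = {(x68,d), (x69,d)}
  {x69} × {c, d} = {(x69,c), (x69,d)}
  {x69} × {d, e} = {(x69,d), (x69,e)}
  {x68} × {c, d, e} = {(x68,c), (x68,d), (x68,e)}
  {x69} × {c, d, e} = {(x69,c), (x69,d), (x69,e)}
  {x68, x69} × {c, d} = {(x68,c), (x68,d), (x69,c), (x69,d)}
  {x68, x69} × {d, e} = {(x68,d), (x68,e), (x69,d), (x69,e)}
  {x68, x69} × {c, d, e} = {(x68,c), (x68,d), (x68,e), (x69,c), (x69,d), (x69,e)}
These 16 distinct sets form the basis B.
Close under arbitrary unions to get τ_{X×Y}; counting gives |τ_{X×Y}| = 36.


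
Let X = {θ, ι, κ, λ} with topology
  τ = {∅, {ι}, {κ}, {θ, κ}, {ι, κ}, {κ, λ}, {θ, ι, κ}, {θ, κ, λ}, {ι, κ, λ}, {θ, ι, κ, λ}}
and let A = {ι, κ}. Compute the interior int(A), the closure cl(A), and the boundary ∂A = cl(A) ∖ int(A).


int(A) = {ι, κ}, cl(A) = {θ, ι, κ, λ}, ∂A = {θ, λ}.

Closed sets in (X, τ) are complements of opens:
  closed(X, τ) = {∅, {θ}, {ι}, {λ}, {θ, ι}, {θ, λ}, {ι, λ}, {θ, ι, λ}, {θ, κ, λ}, {θ, ι, κ, λ}}.
int(A) = ⋃ {U ∈ τ : U ⊆ A}. Opens contained in A: ∅, {ι}, {κ}, {ι, κ}.
Taking the union of these: int(A) = {ι, κ}.
cl(A) = ⋂ {C closed : A ⊆ C}. Closed sets containing A: {θ, ι, κ, λ}.
Intersecting these: cl(A) = {θ, ι, κ, λ}.
∂A = cl(A) ∖ int(A) = {θ, ι, κ, λ} ∖ {ι, κ} = {θ, λ}.


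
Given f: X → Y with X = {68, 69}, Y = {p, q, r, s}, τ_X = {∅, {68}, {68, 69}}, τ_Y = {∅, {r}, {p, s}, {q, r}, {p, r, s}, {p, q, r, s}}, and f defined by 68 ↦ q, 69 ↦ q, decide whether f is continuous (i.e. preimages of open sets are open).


f IS continuous.

Compute f^{-1}(U) for each U ∈ τ_Y:
  U = ∅: f^{-1}(U) = ∅ ∈ τ_X ✓.
  U = {r}: f^{-1}(U) = ∅ ∈ τ_X ✓.
  U = {p, s}: f^{-1}(U) = ∅ ∈ τ_X ✓.
  U = {q, r}: f^{-1}(U) = {68, 69} ∈ τ_X ✓.
  U = {p, r, s}: f^{-1}(U) = ∅ ∈ τ_X ✓.
  U = {p, q, r, s}: f^{-1}(U) = {68, 69} ∈ τ_X ✓.
Every preimage lies in τ_X, so f IS continuous.


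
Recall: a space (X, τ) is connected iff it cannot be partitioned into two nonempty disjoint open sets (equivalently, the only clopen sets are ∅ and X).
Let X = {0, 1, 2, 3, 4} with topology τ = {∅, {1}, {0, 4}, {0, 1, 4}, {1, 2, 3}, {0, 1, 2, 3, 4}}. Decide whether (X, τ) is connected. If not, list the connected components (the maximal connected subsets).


(X, τ) is disconnected; components = [{0, 4}, {1, 2, 3}].

Find clopen sets (U ∈ τ with X ∖ U ∈ τ):
  U = ∅, X ∖ U = {0, 1, 2, 3, 4} — both open, so U is clopen.
  U = {0, 4}, X ∖ U = {1, 2, 3} — both open, so U is clopen.
  U = {1, 2, 3}, X ∖ U = {0, 4} — both open, so U is clopen.
  U = {0, 1, 2, 3, 4}, X ∖ U = ∅ — both open, so U is clopen.
Nontrivial clopen(s) exist: e.g. {1, 2, 3}. So (X, τ) is disconnected.
Compute connected components by grouping points that agree on all clopens:
  component: {0, 4}
  component: {1, 2, 3}


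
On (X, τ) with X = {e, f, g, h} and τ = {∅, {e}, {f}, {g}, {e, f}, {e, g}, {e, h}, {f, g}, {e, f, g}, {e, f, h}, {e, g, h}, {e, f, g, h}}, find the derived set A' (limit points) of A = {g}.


A' = ∅

For each x ∈ X, list the open sets U ∈ τ with x ∈ U, then check whether U ∩ (A ∖ {x}) ≠ ∅ for every such U.
  x = e: open {e} ∋ x has {e} ∩ (A ∖ {e}) = ∅, so x is NOT a limit point.
  x = f: open {f} ∋ x has {f} ∩ (A ∖ {f}) = ∅, so x is NOT a limit point.
  x = g: open {g} ∋ x has {g} ∩ (A ∖ {g}) = ∅, so x is NOT a limit point.
  x = h: open {e, h} ∋ x has {e, h} ∩ (A ∖ {h}) = ∅, so x is NOT a limit point.
Collecting: A' = ∅.


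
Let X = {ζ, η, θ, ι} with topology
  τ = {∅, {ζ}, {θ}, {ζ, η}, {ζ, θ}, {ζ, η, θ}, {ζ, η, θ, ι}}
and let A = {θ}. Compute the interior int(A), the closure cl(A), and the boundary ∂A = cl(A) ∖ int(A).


int(A) = {θ}, cl(A) = {θ, ι}, ∂A = {ι}.

Closed sets in (X, τ) are complements of opens:
  closed(X, τ) = {∅, {ι}, {η, ι}, {θ, ι}, {ζ, η, ι}, {η, θ, ι}, {ζ, η, θ, ι}}.
int(A) = ⋃ {U ∈ τ : U ⊆ A}. Opens contained in A: ∅, {θ}.
Taking the union of these: int(A) = {θ}.
cl(A) = ⋂ {C closed : A ⊆ C}. Closed sets containing A: {θ, ι}, {η, θ, ι}, {ζ, η, θ, ι}.
Intersecting these: cl(A) = {θ, ι}.
∂A = cl(A) ∖ int(A) = {θ, ι} ∖ {θ} = {ι}.


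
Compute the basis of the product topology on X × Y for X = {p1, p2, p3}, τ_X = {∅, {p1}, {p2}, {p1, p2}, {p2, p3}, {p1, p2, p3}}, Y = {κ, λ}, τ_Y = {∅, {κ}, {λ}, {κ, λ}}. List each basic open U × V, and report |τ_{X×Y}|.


Basis B = {∅ × ∅, {p1} × {κ}, {p1} × {λ}, {p2} × {κ}, {p2} × {λ}, {p1} × {κ, λ}, {p1, p2} × {κ}, {p1, p2} × {λ}, {p2} × {κ, λ}, {p2, p3} × {κ}, {p2, p3} × {λ}, {p1, p2, p3} × {κ}, {p1, p2, p3} × {λ}, {p1, p2} × {κ, λ}, {p2, p3} × {κ, λ}, {p1, p2, p3} × {κ, λ}}; |τ_{X×Y}| = 36.

Enumerate products U × V with U ∈ τ_X, V ∈ τ_Y (deduplicated):
  ∅ × ∅ = {} (∅)
  {p1} × {κ} = {(p1,κ)}
  {p1} × {λ} = {(p1,λ)}
  {p2} × {κ} = {(p2,κ)}
  {p2} × {λ} = {(p2,λ)}
  {p1} × {κ, λ} = {(p1,κ), (p1,λ)}
  {p1, p2} × {κ} = {(p1,κ), (p2,κ)}
  {p1, p2} × {λ} = {(p1,λ), (p2,λ)}
  {p2} × {κ, λ} = {(p2,κ), (p2,λ)}
  {p2, p3} × {κ} = {(p2,κ), (p3,κ)}
  {p2, p3} × {λ} = {(p2,λ), (p3,λ)}
  {p1, p2, p3} × {κ} = {(p1,κ), (p2,κ), (p3,κ)}
  {p1, p2, p3} × {λ} = {(p1,λ), (p2,λ), (p3,λ)}
  {p1, p2} × {κ, λ} = {(p1,κ), (p1,λ), (p2,κ), (p2,λ)}
  {p2, p3} × {κ, λ} = {(p2,κ), (p2,λ), (p3,κ), (p3,λ)}
  {p1, p2, p3} × {κ, λ} = {(p1,κ), (p1,λ), (p2,κ), (p2,λ), (p3,κ), (p3,λ)}
These 16 distinct sets form the basis B.
Close under arbitrary unions to get τ_{X×Y}; counting gives |τ_{X×Y}| = 36.


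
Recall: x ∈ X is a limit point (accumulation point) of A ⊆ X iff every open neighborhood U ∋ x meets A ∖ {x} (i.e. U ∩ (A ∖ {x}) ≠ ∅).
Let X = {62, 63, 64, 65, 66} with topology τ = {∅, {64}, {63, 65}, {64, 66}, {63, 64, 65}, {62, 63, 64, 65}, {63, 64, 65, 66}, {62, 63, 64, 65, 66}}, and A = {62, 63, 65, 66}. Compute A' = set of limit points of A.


A' = {62, 63, 65}

For each x ∈ X, list the open sets U ∈ τ with x ∈ U, then check whether U ∩ (A ∖ {x}) ≠ ∅ for every such U.
  x = 62: opens ∋ x are {62, 63, 64, 65}, {62, 63, 64, 65, 66}; each meets A ∖ {62}, so x IS a limit point.
  x = 63: opens ∋ x are {63, 65}, {63, 64, 65}, {62, 63, 64, 65}, {63, 64, 65, 66}, {62, 63, 64, 65, 66}; each meets A ∖ {63}, so x IS a limit point.
  x = 64: open {64} ∋ x has {64} ∩ (A ∖ {64}) = ∅, so x is NOT a limit point.
  x = 65: opens ∋ x are {63, 65}, {63, 64, 65}, {62, 63, 64, 65}, {63, 64, 65, 66}, {62, 63, 64, 65, 66}; each meets A ∖ {65}, so x IS a limit point.
  x = 66: open {64, 66} ∋ x has {64, 66} ∩ (A ∖ {66}) = ∅, so x is NOT a limit point.
Collecting: A' = {62, 63, 65}.


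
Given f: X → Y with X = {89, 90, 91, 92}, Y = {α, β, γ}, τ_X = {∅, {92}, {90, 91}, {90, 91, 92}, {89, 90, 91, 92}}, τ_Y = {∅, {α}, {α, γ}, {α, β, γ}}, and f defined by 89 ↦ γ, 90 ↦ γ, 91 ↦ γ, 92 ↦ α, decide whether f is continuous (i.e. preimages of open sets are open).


f IS continuous.

Compute f^{-1}(U) for each U ∈ τ_Y:
  U = ∅: f^{-1}(U) = ∅ ∈ τ_X ✓.
  U = {α}: f^{-1}(U) = {92} ∈ τ_X ✓.
  U = {α, γ}: f^{-1}(U) = {89, 90, 91, 92} ∈ τ_X ✓.
  U = {α, β, γ}: f^{-1}(U) = {89, 90, 91, 92} ∈ τ_X ✓.
Every preimage lies in τ_X, so f IS continuous.


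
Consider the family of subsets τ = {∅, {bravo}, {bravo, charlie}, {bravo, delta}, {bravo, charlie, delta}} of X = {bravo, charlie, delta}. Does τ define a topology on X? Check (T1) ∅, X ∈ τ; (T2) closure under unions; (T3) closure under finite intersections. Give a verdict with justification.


τ IS a topology on X.

Axiom (T1): ∅ ∈ τ? Yes; X ∈ τ? Yes.
Axiom (T2/T3): check pairwise unions and intersections of members of τ.
All pairwise intersections and unions checked — each lies in τ. Therefore τ satisfies (T1), (T2), (T3): it IS a topology on X.


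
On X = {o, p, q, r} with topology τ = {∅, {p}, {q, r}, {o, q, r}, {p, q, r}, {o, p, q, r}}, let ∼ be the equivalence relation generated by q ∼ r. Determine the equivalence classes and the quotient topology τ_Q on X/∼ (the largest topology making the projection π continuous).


X/∼ = {[o], [p], [q=r]}; |τ_Q| = 6.

Equivalence classes: [o], [p], [q=r].
Quotient map π: X → X/∼ sends o ↦ [o], p ↦ [p], q ↦ [q=r], r ↦ [q=r].
For each subset V ⊆ X/∼, compute π^{-1}(V) ⊆ X and check whether π^{-1}(V) ∈ τ. V is open in τ_Q iff π^{-1}(V) ∈ τ.
  V = {}: π^{-1}(V) = ∅ ∈ τ ✓.
  V = {[o]}: π^{-1}(V) = {o} ∉ τ ✗.
  V = {[p]}: π^{-1}(V) = {p} ∈ τ ✓.
  V = {[o], [p]}: π^{-1}(V) = {o, p} ∉ τ ✗.
  V = {[q=r]}: π^{-1}(V) = {q, r} ∈ τ ✓.
  V = {[o], [q=r]}: π^{-1}(V) = {o, q, r} ∈ τ ✓.
  V = {[p], [q=r]}: π^{-1}(V) = {p, q, r} ∈ τ ✓.
  V = {[o], [p], [q=r]}: π^{-1}(V) = {o, p, q, r} ∈ τ ✓.
Open sets in the quotient: τ_Q = {{}, {[p]}, {[q=r]}, {[o], [q=r]}, {[p], [q=r]}, {[o], [p], [q=r]}} (6 elements).


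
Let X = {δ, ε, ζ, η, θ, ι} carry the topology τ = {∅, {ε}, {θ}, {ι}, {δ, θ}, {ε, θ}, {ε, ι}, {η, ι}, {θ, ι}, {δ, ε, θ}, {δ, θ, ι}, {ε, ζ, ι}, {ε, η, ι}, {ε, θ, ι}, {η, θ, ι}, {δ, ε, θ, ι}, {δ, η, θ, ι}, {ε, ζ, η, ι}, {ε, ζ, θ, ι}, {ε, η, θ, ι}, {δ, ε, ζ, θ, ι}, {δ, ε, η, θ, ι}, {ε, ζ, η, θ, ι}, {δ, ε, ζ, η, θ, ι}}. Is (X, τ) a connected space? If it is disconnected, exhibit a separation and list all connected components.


(X, τ) is disconnected; components = [{δ, θ}, {ε, ζ, η, ι}].

Find clopen sets (U ∈ τ with X ∖ U ∈ τ):
  U = ∅, X ∖ U = {δ, ε, ζ, η, θ, ι} — both open, so U is clopen.
  U = {δ, θ}, X ∖ U = {ε, ζ, η, ι} — both open, so U is clopen.
  U = {ε, ζ, η, ι}, X ∖ U = {δ, θ} — both open, so U is clopen.
  U = {δ, ε, ζ, η, θ, ι}, X ∖ U = ∅ — both open, so U is clopen.
Nontrivial clopen(s) exist: e.g. {ε, ζ, η, ι}. So (X, τ) is disconnected.
Compute connected components by grouping points that agree on all clopens:
  component: {δ, θ}
  component: {ε, ζ, η, ι}


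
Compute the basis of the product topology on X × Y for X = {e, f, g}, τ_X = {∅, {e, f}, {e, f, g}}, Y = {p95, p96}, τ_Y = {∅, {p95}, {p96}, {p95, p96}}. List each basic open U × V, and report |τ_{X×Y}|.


Basis B = {∅ × ∅, {e, f} × {p95}, {e, f} × {p96}, {e, f, g} × {p95}, {e, f, g} × {p96}, {e, f} × {p95, p96}, {e, f, g} × {p95, p96}}; |τ_{X×Y}| = 9.

Enumerate products U × V with U ∈ τ_X, V ∈ τ_Y (deduplicated):
  ∅ × ∅ = {} (∅)
  {e, f} × {p95} = {(e,p95), (f,p95)}
  {e, f} × {p96} = {(e,p96), (f,p96)}
  {e, f, g} × {p95} = {(e,p95), (f,p95), (g,p95)}
  {e, f, g} × {p96} = {(e,p96), (f,p96), (g,p96)}
  {e, f} × {p95, p96} = {(e,p95), (e,p96), (f,p95), (f,p96)}
  {e, f, g} × {p95, p96} = {(e,p95), (e,p96), (f,p95), (f,p96), (g,p95), (g,p96)}
These 7 distinct sets form the basis B.
Close under arbitrary unions to get τ_{X×Y}; counting gives |τ_{X×Y}| = 9.


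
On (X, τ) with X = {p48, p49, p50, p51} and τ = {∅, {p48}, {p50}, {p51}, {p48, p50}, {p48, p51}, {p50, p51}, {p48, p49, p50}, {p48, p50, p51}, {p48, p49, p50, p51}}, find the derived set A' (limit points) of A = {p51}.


A' = ∅

For each x ∈ X, list the open sets U ∈ τ with x ∈ U, then check whether U ∩ (A ∖ {x}) ≠ ∅ for every such U.
  x = p48: open {p48} ∋ x has {p48} ∩ (A ∖ {p48}) = ∅, so x is NOT a limit point.
  x = p49: open {p48, p49, p50} ∋ x has {p48, p49, p50} ∩ (A ∖ {p49}) = ∅, so x is NOT a limit point.
  x = p50: open {p50} ∋ x has {p50} ∩ (A ∖ {p50}) = ∅, so x is NOT a limit point.
  x = p51: open {p51} ∋ x has {p51} ∩ (A ∖ {p51}) = ∅, so x is NOT a limit point.
Collecting: A' = ∅.


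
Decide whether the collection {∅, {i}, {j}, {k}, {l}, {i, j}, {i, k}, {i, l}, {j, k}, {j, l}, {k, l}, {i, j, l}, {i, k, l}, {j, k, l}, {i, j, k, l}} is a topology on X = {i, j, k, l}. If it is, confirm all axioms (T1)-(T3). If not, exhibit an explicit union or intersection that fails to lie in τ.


τ is NOT a topology on X.

Axiom (T1): ∅ ∈ τ? Yes; X ∈ τ? Yes.
Axiom (T2/T3): check pairwise unions and intersections of members of τ.
Counterexample for (T2): {i} ∪ {j, k} = {i, j, k} ∉ τ. Therefore τ is NOT a topology.


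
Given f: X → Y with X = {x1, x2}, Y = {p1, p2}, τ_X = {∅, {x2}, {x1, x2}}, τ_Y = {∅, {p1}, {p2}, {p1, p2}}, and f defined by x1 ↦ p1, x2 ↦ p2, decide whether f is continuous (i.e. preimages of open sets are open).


f is NOT continuous.

Compute f^{-1}(U) for each U ∈ τ_Y:
  U = ∅: f^{-1}(U) = ∅ ∈ τ_X ✓.
  U = {p1}: f^{-1}(U) = {x1} ∉ τ_X ✗.
  U = {p2}: f^{-1}(U) = {x2} ∈ τ_X ✓.
  U = {p1, p2}: f^{-1}(U) = {x1, x2} ∈ τ_X ✓.
Found U = {p1} with f^{-1}(U) = {x1} not in τ_X. Therefore f is NOT continuous.


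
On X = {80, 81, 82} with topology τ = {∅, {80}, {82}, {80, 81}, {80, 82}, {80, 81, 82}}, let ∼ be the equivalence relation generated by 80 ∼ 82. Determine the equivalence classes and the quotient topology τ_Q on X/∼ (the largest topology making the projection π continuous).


X/∼ = {[80=82], [81]}; |τ_Q| = 3.

Equivalence classes: [80=82], [81].
Quotient map π: X → X/∼ sends 80 ↦ [80=82], 81 ↦ [81], 82 ↦ [80=82].
For each subset V ⊆ X/∼, compute π^{-1}(V) ⊆ X and check whether π^{-1}(V) ∈ τ. V is open in τ_Q iff π^{-1}(V) ∈ τ.
  V = {}: π^{-1}(V) = ∅ ∈ τ ✓.
  V = {[80=82]}: π^{-1}(V) = {80, 82} ∈ τ ✓.
  V = {[81]}: π^{-1}(V) = {81} ∉ τ ✗.
  V = {[80=82], [81]}: π^{-1}(V) = {80, 81, 82} ∈ τ ✓.
Open sets in the quotient: τ_Q = {{}, {[80=82]}, {[80=82], [81]}} (3 elements).


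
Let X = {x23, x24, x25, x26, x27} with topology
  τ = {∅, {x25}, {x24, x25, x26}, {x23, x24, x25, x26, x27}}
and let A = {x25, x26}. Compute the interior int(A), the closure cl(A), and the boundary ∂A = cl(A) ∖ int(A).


int(A) = {x25}, cl(A) = {x23, x24, x25, x26, x27}, ∂A = {x23, x24, x26, x27}.

Closed sets in (X, τ) are complements of opens:
  closed(X, τ) = {∅, {x23, x27}, {x23, x24, x26, x27}, {x23, x24, x25, x26, x27}}.
int(A) = ⋃ {U ∈ τ : U ⊆ A}. Opens contained in A: ∅, {x25}.
Taking the union of these: int(A) = {x25}.
cl(A) = ⋂ {C closed : A ⊆ C}. Closed sets containing A: {x23, x24, x25, x26, x27}.
Intersecting these: cl(A) = {x23, x24, x25, x26, x27}.
∂A = cl(A) ∖ int(A) = {x23, x24, x25, x26, x27} ∖ {x25} = {x23, x24, x26, x27}.


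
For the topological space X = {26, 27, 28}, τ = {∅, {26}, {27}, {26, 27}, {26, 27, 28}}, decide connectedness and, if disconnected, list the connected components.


(X, τ) is connected.

Find clopen sets (U ∈ τ with X ∖ U ∈ τ):
  U = ∅, X ∖ U = {26, 27, 28} — both open, so U is clopen.
  U = {26, 27, 28}, X ∖ U = ∅ — both open, so U is clopen.
Only trivial clopens (∅ and X) exist, so (X, τ) is connected.
Compute connected components by grouping points that agree on all clopens:
  component: {26, 27, 28}


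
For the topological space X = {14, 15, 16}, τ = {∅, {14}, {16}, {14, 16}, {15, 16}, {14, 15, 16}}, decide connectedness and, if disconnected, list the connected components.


(X, τ) is disconnected; components = [{14}, {15, 16}].

Find clopen sets (U ∈ τ with X ∖ U ∈ τ):
  U = ∅, X ∖ U = {14, 15, 16} — both open, so U is clopen.
  U = {14}, X ∖ U = {15, 16} — both open, so U is clopen.
  U = {15, 16}, X ∖ U = {14} — both open, so U is clopen.
  U = {14, 15, 16}, X ∖ U = ∅ — both open, so U is clopen.
Nontrivial clopen(s) exist: e.g. {14}. So (X, τ) is disconnected.
Compute connected components by grouping points that agree on all clopens:
  component: {14}
  component: {15, 16}


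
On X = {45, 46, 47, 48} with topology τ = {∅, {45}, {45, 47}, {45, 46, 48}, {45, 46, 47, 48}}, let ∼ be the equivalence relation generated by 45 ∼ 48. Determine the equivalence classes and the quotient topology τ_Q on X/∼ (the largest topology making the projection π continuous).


X/∼ = {[45=48], [46], [47]}; |τ_Q| = 3.

Equivalence classes: [45=48], [46], [47].
Quotient map π: X → X/∼ sends 45 ↦ [45=48], 46 ↦ [46], 47 ↦ [47], 48 ↦ [45=48].
For each subset V ⊆ X/∼, compute π^{-1}(V) ⊆ X and check whether π^{-1}(V) ∈ τ. V is open in τ_Q iff π^{-1}(V) ∈ τ.
  V = {}: π^{-1}(V) = ∅ ∈ τ ✓.
  V = {[45=48]}: π^{-1}(V) = {45, 48} ∉ τ ✗.
  V = {[46]}: π^{-1}(V) = {46} ∉ τ ✗.
  V = {[45=48], [46]}: π^{-1}(V) = {45, 46, 48} ∈ τ ✓.
  V = {[47]}: π^{-1}(V) = {47} ∉ τ ✗.
  V = {[45=48], [47]}: π^{-1}(V) = {45, 47, 48} ∉ τ ✗.
  V = {[46], [47]}: π^{-1}(V) = {46, 47} ∉ τ ✗.
  V = {[45=48], [46], [47]}: π^{-1}(V) = {45, 46, 47, 48} ∈ τ ✓.
Open sets in the quotient: τ_Q = {{}, {[45=48], [46]}, {[45=48], [46], [47]}} (3 elements).


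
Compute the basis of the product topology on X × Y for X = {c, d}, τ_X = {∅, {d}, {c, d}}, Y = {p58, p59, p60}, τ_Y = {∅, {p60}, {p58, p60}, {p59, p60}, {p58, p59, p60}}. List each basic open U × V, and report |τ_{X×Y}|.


Basis B = {∅ × ∅, {d} × {p60}, {c, d} × {p60}, {d} × {p58, p60}, {d} × {p59, p60}, {d} × {p58, p59, p60}, {c, d} × {p58, p60}, {c, d} × {p59, p60}, {c, d} × {p58, p59, p60}}; |τ_{X×Y}| = 14.

Enumerate products U × V with U ∈ τ_X, V ∈ τ_Y (deduplicated):
  ∅ × ∅ = {} (∅)
  {d} × {p60} = {(d,p60)}
  {c, d} × {p60} = {(c,p60), (d,p60)}
  {d} × {p58, p60} = {(d,p58), (d,p60)}
  {d} × {p59, p60} = {(d,p59), (d,p60)}
  {d} × {p58, p59, p60} = {(d,p58), (d,p59), (d,p60)}
  {c, d} × {p58, p60} = {(c,p58), (c,p60), (d,p58), (d,p60)}
  {c, d} × {p59, p60} = {(c,p59), (c,p60), (d,p59), (d,p60)}
  {c, d} × {p58, p59, p60} = {(c,p58), (c,p59), (c,p60), (d,p58), (d,p59), (d,p60)}
These 9 distinct sets form the basis B.
Close under arbitrary unions to get τ_{X×Y}; counting gives |τ_{X×Y}| = 14.


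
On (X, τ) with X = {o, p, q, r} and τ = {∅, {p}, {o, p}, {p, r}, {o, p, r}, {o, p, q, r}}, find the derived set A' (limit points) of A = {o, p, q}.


A' = {o, q, r}

For each x ∈ X, list the open sets U ∈ τ with x ∈ U, then check whether U ∩ (A ∖ {x}) ≠ ∅ for every such U.
  x = o: opens ∋ x are {o, p}, {o, p, r}, {o, p, q, r}; each meets A ∖ {o}, so x IS a limit point.
  x = p: open {p} ∋ x has {p} ∩ (A ∖ {p}) = ∅, so x is NOT a limit point.
  x = q: opens ∋ x are {o, p, q, r}; each meets A ∖ {q}, so x IS a limit point.
  x = r: opens ∋ x are {p, r}, {o, p, r}, {o, p, q, r}; each meets A ∖ {r}, so x IS a limit point.
Collecting: A' = {o, q, r}.


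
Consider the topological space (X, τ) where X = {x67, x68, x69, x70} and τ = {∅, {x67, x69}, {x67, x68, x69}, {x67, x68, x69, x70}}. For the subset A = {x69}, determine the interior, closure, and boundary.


int(A) = ∅, cl(A) = {x67, x68, x69, x70}, ∂A = {x67, x68, x69, x70}.

Closed sets in (X, τ) are complements of opens:
  closed(X, τ) = {∅, {x70}, {x68, x70}, {x67, x68, x69, x70}}.
int(A) = ⋃ {U ∈ τ : U ⊆ A}. Opens contained in A: ∅.
Taking the union of these: int(A) = ∅.
cl(A) = ⋂ {C closed : A ⊆ C}. Closed sets containing A: {x67, x68, x69, x70}.
Intersecting these: cl(A) = {x67, x68, x69, x70}.
∂A = cl(A) ∖ int(A) = {x67, x68, x69, x70} ∖ ∅ = {x67, x68, x69, x70}.


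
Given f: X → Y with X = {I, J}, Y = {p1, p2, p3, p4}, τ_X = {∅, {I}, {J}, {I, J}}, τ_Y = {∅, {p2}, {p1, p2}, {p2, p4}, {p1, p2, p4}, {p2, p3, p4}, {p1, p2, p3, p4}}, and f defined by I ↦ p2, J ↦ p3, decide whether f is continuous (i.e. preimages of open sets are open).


f IS continuous.

Compute f^{-1}(U) for each U ∈ τ_Y:
  U = ∅: f^{-1}(U) = ∅ ∈ τ_X ✓.
  U = {p2}: f^{-1}(U) = {I} ∈ τ_X ✓.
  U = {p1, p2}: f^{-1}(U) = {I} ∈ τ_X ✓.
  U = {p2, p4}: f^{-1}(U) = {I} ∈ τ_X ✓.
  U = {p1, p2, p4}: f^{-1}(U) = {I} ∈ τ_X ✓.
  U = {p2, p3, p4}: f^{-1}(U) = {I, J} ∈ τ_X ✓.
  U = {p1, p2, p3, p4}: f^{-1}(U) = {I, J} ∈ τ_X ✓.
Every preimage lies in τ_X, so f IS continuous.


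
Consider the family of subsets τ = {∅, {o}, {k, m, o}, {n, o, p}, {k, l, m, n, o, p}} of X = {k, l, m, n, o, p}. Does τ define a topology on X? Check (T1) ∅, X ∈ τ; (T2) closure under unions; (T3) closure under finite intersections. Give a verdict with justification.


τ is NOT a topology on X.

Axiom (T1): ∅ ∈ τ? Yes; X ∈ τ? Yes.
Axiom (T2/T3): check pairwise unions and intersections of members of τ.
Counterexample for (T2): {k, m, o} ∪ {n, o, p} = {k, m, n, o, p} ∉ τ. Therefore τ is NOT a topology.


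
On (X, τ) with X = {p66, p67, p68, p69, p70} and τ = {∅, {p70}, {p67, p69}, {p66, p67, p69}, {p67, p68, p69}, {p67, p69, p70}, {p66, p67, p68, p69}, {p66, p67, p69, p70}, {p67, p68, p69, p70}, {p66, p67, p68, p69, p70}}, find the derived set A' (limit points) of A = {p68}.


A' = ∅

For each x ∈ X, list the open sets U ∈ τ with x ∈ U, then check whether U ∩ (A ∖ {x}) ≠ ∅ for every such U.
  x = p66: open {p66, p67, p69} ∋ x has {p66, p67, p69} ∩ (A ∖ {p66}) = ∅, so x is NOT a limit point.
  x = p67: open {p67, p69} ∋ x has {p67, p69} ∩ (A ∖ {p67}) = ∅, so x is NOT a limit point.
  x = p68: open {p67, p68, p69} ∋ x has {p67, p68, p69} ∩ (A ∖ {p68}) = ∅, so x is NOT a limit point.
  x = p69: open {p67, p69} ∋ x has {p67, p69} ∩ (A ∖ {p69}) = ∅, so x is NOT a limit point.
  x = p70: open {p70} ∋ x has {p70} ∩ (A ∖ {p70}) = ∅, so x is NOT a limit point.
Collecting: A' = ∅.


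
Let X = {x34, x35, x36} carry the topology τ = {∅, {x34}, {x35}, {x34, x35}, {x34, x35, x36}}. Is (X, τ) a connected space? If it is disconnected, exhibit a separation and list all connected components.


(X, τ) is connected.

Find clopen sets (U ∈ τ with X ∖ U ∈ τ):
  U = ∅, X ∖ U = {x34, x35, x36} — both open, so U is clopen.
  U = {x34, x35, x36}, X ∖ U = ∅ — both open, so U is clopen.
Only trivial clopens (∅ and X) exist, so (X, τ) is connected.
Compute connected components by grouping points that agree on all clopens:
  component: {x34, x35, x36}


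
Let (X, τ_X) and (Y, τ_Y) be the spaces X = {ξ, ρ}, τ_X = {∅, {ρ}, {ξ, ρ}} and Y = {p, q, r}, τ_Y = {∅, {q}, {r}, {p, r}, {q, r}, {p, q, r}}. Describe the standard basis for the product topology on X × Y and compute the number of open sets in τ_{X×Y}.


Basis B = {∅ × ∅, {ρ} × {q}, {ρ} × {r}, {ξ, ρ} × {q}, {ξ, ρ} × {r}, {ρ} × {p, r}, {ρ} × {q, r}, {ρ} × {p, q, r}, {ξ, ρ} × {p, r}, {ξ, ρ} × {q, r}, {ξ, ρ} × {p, q, r}}; |τ_{X×Y}| = 18.

Enumerate products U × V with U ∈ τ_X, V ∈ τ_Y (deduplicated):
  ∅ × ∅ = {} (∅)
  {ρ} × {q} = {(ρ,q)}
  {ρ} × {r} = {(ρ,r)}
  {ξ, ρ} × {q} = {(ξ,q), (ρ,q)}
  {ξ, ρ} × {r} = {(ξ,r), (ρ,r)}
  {ρ} × {p, r} = {(ρ,p), (ρ,r)}
  {ρ} × {q, r} = {(ρ,q), (ρ,r)}
  {ρ} × {p, q, r} = {(ρ,p), (ρ,q), (ρ,r)}
  {ξ, ρ} × {p, r} = {(ξ,p), (ξ,r), (ρ,p), (ρ,r)}
  {ξ, ρ} × {q, r} = {(ξ,q), (ξ,r), (ρ,q), (ρ,r)}
  {ξ, ρ} × {p, q, r} = {(ξ,p), (ξ,q), (ξ,r), (ρ,p), (ρ,q), (ρ,r)}
These 11 distinct sets form the basis B.
Close under arbitrary unions to get τ_{X×Y}; counting gives |τ_{X×Y}| = 18.


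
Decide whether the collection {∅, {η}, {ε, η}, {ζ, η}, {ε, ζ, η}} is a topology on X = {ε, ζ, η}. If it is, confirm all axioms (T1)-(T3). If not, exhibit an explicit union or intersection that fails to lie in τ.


τ IS a topology on X.

Axiom (T1): ∅ ∈ τ? Yes; X ∈ τ? Yes.
Axiom (T2/T3): check pairwise unions and intersections of members of τ.
All pairwise intersections and unions checked — each lies in τ. Therefore τ satisfies (T1), (T2), (T3): it IS a topology on X.


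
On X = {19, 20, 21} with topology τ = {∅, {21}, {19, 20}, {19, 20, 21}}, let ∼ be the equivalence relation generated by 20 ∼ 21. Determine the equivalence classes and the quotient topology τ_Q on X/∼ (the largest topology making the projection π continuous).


X/∼ = {[19], [20=21]}; |τ_Q| = 2.

Equivalence classes: [19], [20=21].
Quotient map π: X → X/∼ sends 19 ↦ [19], 20 ↦ [20=21], 21 ↦ [20=21].
For each subset V ⊆ X/∼, compute π^{-1}(V) ⊆ X and check whether π^{-1}(V) ∈ τ. V is open in τ_Q iff π^{-1}(V) ∈ τ.
  V = {}: π^{-1}(V) = ∅ ∈ τ ✓.
  V = {[19]}: π^{-1}(V) = {19} ∉ τ ✗.
  V = {[20=21]}: π^{-1}(V) = {20, 21} ∉ τ ✗.
  V = {[19], [20=21]}: π^{-1}(V) = {19, 20, 21} ∈ τ ✓.
Open sets in the quotient: τ_Q = {{}, {[19], [20=21]}} (2 elements).


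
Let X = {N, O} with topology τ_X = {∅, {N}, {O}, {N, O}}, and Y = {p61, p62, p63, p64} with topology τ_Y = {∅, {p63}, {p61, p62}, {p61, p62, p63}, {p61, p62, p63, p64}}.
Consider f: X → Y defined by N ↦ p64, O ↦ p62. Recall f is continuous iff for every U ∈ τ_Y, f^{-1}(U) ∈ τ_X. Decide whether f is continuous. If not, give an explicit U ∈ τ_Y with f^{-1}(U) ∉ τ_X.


f IS continuous.

Compute f^{-1}(U) for each U ∈ τ_Y:
  U = ∅: f^{-1}(U) = ∅ ∈ τ_X ✓.
  U = {p63}: f^{-1}(U) = ∅ ∈ τ_X ✓.
  U = {p61, p62}: f^{-1}(U) = {O} ∈ τ_X ✓.
  U = {p61, p62, p63}: f^{-1}(U) = {O} ∈ τ_X ✓.
  U = {p61, p62, p63, p64}: f^{-1}(U) = {N, O} ∈ τ_X ✓.
Every preimage lies in τ_X, so f IS continuous.


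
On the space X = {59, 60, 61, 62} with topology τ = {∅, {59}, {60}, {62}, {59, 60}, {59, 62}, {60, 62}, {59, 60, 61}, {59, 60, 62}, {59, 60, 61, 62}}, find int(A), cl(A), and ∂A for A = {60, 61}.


int(A) = {60}, cl(A) = {60, 61}, ∂A = {61}.

Closed sets in (X, τ) are complements of opens:
  closed(X, τ) = {∅, {61}, {62}, {59, 61}, {60, 61}, {61, 62}, {59, 60, 61}, {59, 61, 62}, {60, 61, 62}, {59, 60, 61, 62}}.
int(A) = ⋃ {U ∈ τ : U ⊆ A}. Opens contained in A: ∅, {60}.
Taking the union of these: int(A) = {60}.
cl(A) = ⋂ {C closed : A ⊆ C}. Closed sets containing A: {60, 61}, {59, 60, 61}, {60, 61, 62}, {59, 60, 61, 62}.
Intersecting these: cl(A) = {60, 61}.
∂A = cl(A) ∖ int(A) = {60, 61} ∖ {60} = {61}.


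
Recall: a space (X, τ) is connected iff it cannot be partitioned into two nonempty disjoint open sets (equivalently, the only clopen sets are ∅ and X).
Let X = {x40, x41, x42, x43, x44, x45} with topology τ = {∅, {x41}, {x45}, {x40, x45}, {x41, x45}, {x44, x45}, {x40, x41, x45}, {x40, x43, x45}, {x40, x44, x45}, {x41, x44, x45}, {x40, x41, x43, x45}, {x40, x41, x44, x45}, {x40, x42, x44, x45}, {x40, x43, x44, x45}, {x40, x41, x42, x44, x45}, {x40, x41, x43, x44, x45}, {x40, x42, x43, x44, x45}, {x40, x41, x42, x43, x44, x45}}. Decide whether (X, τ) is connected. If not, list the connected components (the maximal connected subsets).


(X, τ) is disconnected; components = [{x41}, {x40, x42, x43, x44, x45}].

Find clopen sets (U ∈ τ with X ∖ U ∈ τ):
  U = ∅, X ∖ U = {x40, x41, x42, x43, x44, x45} — both open, so U is clopen.
  U = {x41}, X ∖ U = {x40, x42, x43, x44, x45} — both open, so U is clopen.
  U = {x40, x42, x43, x44, x45}, X ∖ U = {x41} — both open, so U is clopen.
  U = {x40, x41, x42, x43, x44, x45}, X ∖ U = ∅ — both open, so U is clopen.
Nontrivial clopen(s) exist: e.g. {x41}. So (X, τ) is disconnected.
Compute connected components by grouping points that agree on all clopens:
  component: {x41}
  component: {x40, x42, x43, x44, x45}


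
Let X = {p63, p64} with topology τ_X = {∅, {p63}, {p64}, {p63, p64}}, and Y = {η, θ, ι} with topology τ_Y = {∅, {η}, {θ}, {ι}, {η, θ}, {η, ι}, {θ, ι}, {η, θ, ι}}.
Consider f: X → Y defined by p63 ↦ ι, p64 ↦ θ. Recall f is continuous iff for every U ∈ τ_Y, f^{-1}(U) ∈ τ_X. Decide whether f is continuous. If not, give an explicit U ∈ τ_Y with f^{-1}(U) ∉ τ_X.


f IS continuous.

Compute f^{-1}(U) for each U ∈ τ_Y:
  U = ∅: f^{-1}(U) = ∅ ∈ τ_X ✓.
  U = {η}: f^{-1}(U) = ∅ ∈ τ_X ✓.
  U = {θ}: f^{-1}(U) = {p64} ∈ τ_X ✓.
  U = {ι}: f^{-1}(U) = {p63} ∈ τ_X ✓.
  U = {η, θ}: f^{-1}(U) = {p64} ∈ τ_X ✓.
  U = {η, ι}: f^{-1}(U) = {p63} ∈ τ_X ✓.
  U = {θ, ι}: f^{-1}(U) = {p63, p64} ∈ τ_X ✓.
  U = {η, θ, ι}: f^{-1}(U) = {p63, p64} ∈ τ_X ✓.
Every preimage lies in τ_X, so f IS continuous.


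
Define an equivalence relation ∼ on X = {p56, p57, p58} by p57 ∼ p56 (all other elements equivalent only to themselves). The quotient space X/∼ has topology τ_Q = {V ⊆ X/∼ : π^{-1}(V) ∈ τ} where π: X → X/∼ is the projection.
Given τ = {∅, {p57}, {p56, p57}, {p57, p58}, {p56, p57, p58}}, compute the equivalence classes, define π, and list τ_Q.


X/∼ = {[p56=p57], [p58]}; |τ_Q| = 3.

Equivalence classes: [p56=p57], [p58].
Quotient map π: X → X/∼ sends p56 ↦ [p56=p57], p57 ↦ [p56=p57], p58 ↦ [p58].
For each subset V ⊆ X/∼, compute π^{-1}(V) ⊆ X and check whether π^{-1}(V) ∈ τ. V is open in τ_Q iff π^{-1}(V) ∈ τ.
  V = {}: π^{-1}(V) = ∅ ∈ τ ✓.
  V = {[p56=p57]}: π^{-1}(V) = {p56, p57} ∈ τ ✓.
  V = {[p58]}: π^{-1}(V) = {p58} ∉ τ ✗.
  V = {[p56=p57], [p58]}: π^{-1}(V) = {p56, p57, p58} ∈ τ ✓.
Open sets in the quotient: τ_Q = {{}, {[p56=p57]}, {[p56=p57], [p58]}} (3 elements).


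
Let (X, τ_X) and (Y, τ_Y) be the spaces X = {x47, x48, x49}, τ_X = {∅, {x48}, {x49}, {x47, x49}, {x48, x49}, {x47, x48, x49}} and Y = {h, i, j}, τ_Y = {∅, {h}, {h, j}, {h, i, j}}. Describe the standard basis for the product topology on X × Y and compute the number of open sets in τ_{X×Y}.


Basis B = {∅ × ∅, {x48} × {h}, {x49} × {h}, {x47, x49} × {h}, {x48} × {h, j}, {x48, x49} × {h}, {x49} × {h, j}, {x47, x48, x49} × {h}, {x48} × {h, i, j}, {x49} × {h, i, j}, {x47, x49} × {h, j}, {x48, x49} × {h, j}, {x47, x49} × {h, i, j}, {x47, x48, x49} × {h, j}, {x48, x49} × {h, i, j}, {x47, x48, x49} × {h, i, j}}; |τ_{X×Y}| = 40.

Enumerate products U × V with U ∈ τ_X, V ∈ τ_Y (deduplicated):
  ∅ × ∅ = {} (∅)
  {x48} × {h} = {(x48,h)}
  {x49} × {h} = {(x49,h)}
  {x47, x49} × {h} = {(x47,h), (x49,h)}
  {x48} × {h, j} = {(x48,h), (x48,j)}
  {x48, x49} × {h} = {(x48,h), (x49,h)}
  {x49} × {h, j} = {(x49,h), (x49,j)}
  {x47, x48, x49} × {h} = {(x47,h), (x48,h), (x49,h)}
  {x48} × {h, i, j} = {(x48,h), (x48,i), (x48,j)}
  {x49} × {h, i, j} = {(x49,h), (x49,i), (x49,j)}
  {x47, x49} × {h, j} = {(x47,h), (x47,j), (x49,h), (x49,j)}
  {x48, x49} × {h, j} = {(x48,h), (x48,j), (x49,h), (x49,j)}
  {x47, x49} × {h, i, j} = {(x47,h), (x47,i), (x47,j), (x49,h), (x49,i), (x49,j)}
  {x47, x48, x49} × {h, j} = {(x47,h), (x47,j), (x48,h), (x48,j), (x49,h), (x49,j)}
  {x48, x49} × {h, i, j} = {(x48,h), (x48,i), (x48,j), (x49,h), (x49,i), (x49,j)}
  {x47, x48, x49} × {h, i, j} = {(x47,h), (x47,i), (x47,j), (x48,h), (x48,i), (x48,j), (x49,h), (x49,i), (x49,j)}
These 16 distinct sets form the basis B.
Close under arbitrary unions to get τ_{X×Y}; counting gives |τ_{X×Y}| = 40.


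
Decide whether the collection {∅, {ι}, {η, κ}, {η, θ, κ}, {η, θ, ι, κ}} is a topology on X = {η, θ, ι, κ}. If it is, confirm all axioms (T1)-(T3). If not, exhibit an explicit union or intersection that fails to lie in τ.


τ is NOT a topology on X.

Axiom (T1): ∅ ∈ τ? Yes; X ∈ τ? Yes.
Axiom (T2/T3): check pairwise unions and intersections of members of τ.
Counterexample for (T2): {ι} ∪ {η, κ} = {η, ι, κ} ∉ τ. Therefore τ is NOT a topology.


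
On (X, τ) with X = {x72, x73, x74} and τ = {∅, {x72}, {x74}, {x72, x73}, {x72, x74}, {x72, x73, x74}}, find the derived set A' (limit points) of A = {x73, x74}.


A' = ∅

For each x ∈ X, list the open sets U ∈ τ with x ∈ U, then check whether U ∩ (A ∖ {x}) ≠ ∅ for every such U.
  x = x72: open {x72} ∋ x has {x72} ∩ (A ∖ {x72}) = ∅, so x is NOT a limit point.
  x = x73: open {x72, x73} ∋ x has {x72, x73} ∩ (A ∖ {x73}) = ∅, so x is NOT a limit point.
  x = x74: open {x74} ∋ x has {x74} ∩ (A ∖ {x74}) = ∅, so x is NOT a limit point.
Collecting: A' = ∅.
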